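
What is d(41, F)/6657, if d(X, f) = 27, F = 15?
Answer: 9/2219 ≈ 0.0040559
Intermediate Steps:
d(41, F)/6657 = 27/6657 = 27*(1/6657) = 9/2219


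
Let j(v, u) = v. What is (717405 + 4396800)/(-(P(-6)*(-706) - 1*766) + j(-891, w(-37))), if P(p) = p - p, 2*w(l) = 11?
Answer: -1022841/25 ≈ -40914.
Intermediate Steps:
w(l) = 11/2 (w(l) = (½)*11 = 11/2)
P(p) = 0
(717405 + 4396800)/(-(P(-6)*(-706) - 1*766) + j(-891, w(-37))) = (717405 + 4396800)/(-(0*(-706) - 1*766) - 891) = 5114205/(-(0 - 766) - 891) = 5114205/(-1*(-766) - 891) = 5114205/(766 - 891) = 5114205/(-125) = 5114205*(-1/125) = -1022841/25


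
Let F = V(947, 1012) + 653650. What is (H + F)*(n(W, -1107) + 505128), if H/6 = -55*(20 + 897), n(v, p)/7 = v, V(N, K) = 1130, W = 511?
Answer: 179150639850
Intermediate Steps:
n(v, p) = 7*v
H = -302610 (H = 6*(-55*(20 + 897)) = 6*(-55*917) = 6*(-50435) = -302610)
F = 654780 (F = 1130 + 653650 = 654780)
(H + F)*(n(W, -1107) + 505128) = (-302610 + 654780)*(7*511 + 505128) = 352170*(3577 + 505128) = 352170*508705 = 179150639850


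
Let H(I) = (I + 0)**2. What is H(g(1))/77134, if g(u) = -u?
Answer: 1/77134 ≈ 1.2964e-5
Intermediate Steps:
H(I) = I**2
H(g(1))/77134 = (-1*1)**2/77134 = (-1)**2*(1/77134) = 1*(1/77134) = 1/77134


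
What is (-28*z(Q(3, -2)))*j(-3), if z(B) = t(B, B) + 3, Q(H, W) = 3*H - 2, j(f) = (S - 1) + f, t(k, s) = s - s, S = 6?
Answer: -168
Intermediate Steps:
t(k, s) = 0
j(f) = 5 + f (j(f) = (6 - 1) + f = 5 + f)
Q(H, W) = -2 + 3*H
z(B) = 3 (z(B) = 0 + 3 = 3)
(-28*z(Q(3, -2)))*j(-3) = (-28*3)*(5 - 3) = -84*2 = -168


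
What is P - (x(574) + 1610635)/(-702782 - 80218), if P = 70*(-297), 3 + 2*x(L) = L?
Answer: -10851306053/522000 ≈ -20788.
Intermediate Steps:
x(L) = -3/2 + L/2
P = -20790
P - (x(574) + 1610635)/(-702782 - 80218) = -20790 - ((-3/2 + (½)*574) + 1610635)/(-702782 - 80218) = -20790 - ((-3/2 + 287) + 1610635)/(-783000) = -20790 - (571/2 + 1610635)*(-1)/783000 = -20790 - 3221841*(-1)/(2*783000) = -20790 - 1*(-1073947/522000) = -20790 + 1073947/522000 = -10851306053/522000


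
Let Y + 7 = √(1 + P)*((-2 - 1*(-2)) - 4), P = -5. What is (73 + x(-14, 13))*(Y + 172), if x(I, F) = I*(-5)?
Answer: 23595 - 1144*I ≈ 23595.0 - 1144.0*I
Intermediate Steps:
x(I, F) = -5*I
Y = -7 - 8*I (Y = -7 + √(1 - 5)*((-2 - 1*(-2)) - 4) = -7 + √(-4)*((-2 + 2) - 4) = -7 + (2*I)*(0 - 4) = -7 + (2*I)*(-4) = -7 - 8*I ≈ -7.0 - 8.0*I)
(73 + x(-14, 13))*(Y + 172) = (73 - 5*(-14))*((-7 - 8*I) + 172) = (73 + 70)*(165 - 8*I) = 143*(165 - 8*I) = 23595 - 1144*I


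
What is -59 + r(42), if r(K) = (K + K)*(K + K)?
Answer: 6997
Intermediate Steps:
r(K) = 4*K² (r(K) = (2*K)*(2*K) = 4*K²)
-59 + r(42) = -59 + 4*42² = -59 + 4*1764 = -59 + 7056 = 6997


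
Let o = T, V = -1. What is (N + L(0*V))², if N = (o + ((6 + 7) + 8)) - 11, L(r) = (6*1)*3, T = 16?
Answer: 1936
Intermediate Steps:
o = 16
L(r) = 18 (L(r) = 6*3 = 18)
N = 26 (N = (16 + ((6 + 7) + 8)) - 11 = (16 + (13 + 8)) - 11 = (16 + 21) - 11 = 37 - 11 = 26)
(N + L(0*V))² = (26 + 18)² = 44² = 1936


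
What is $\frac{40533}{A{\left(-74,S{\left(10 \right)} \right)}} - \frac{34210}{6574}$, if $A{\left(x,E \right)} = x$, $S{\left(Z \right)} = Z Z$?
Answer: $- \frac{134497741}{243238} \approx -552.95$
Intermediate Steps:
$S{\left(Z \right)} = Z^{2}$
$\frac{40533}{A{\left(-74,S{\left(10 \right)} \right)}} - \frac{34210}{6574} = \frac{40533}{-74} - \frac{34210}{6574} = 40533 \left(- \frac{1}{74}\right) - \frac{17105}{3287} = - \frac{40533}{74} - \frac{17105}{3287} = - \frac{134497741}{243238}$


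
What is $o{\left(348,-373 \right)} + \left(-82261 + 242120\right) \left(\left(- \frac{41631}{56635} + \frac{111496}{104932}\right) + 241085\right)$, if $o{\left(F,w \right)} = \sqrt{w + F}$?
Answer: $\frac{57258601423018140978}{1485705955} + 5 i \approx 3.854 \cdot 10^{10} + 5.0 i$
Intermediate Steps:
$o{\left(F,w \right)} = \sqrt{F + w}$
$o{\left(348,-373 \right)} + \left(-82261 + 242120\right) \left(\left(- \frac{41631}{56635} + \frac{111496}{104932}\right) + 241085\right) = \sqrt{348 - 373} + \left(-82261 + 242120\right) \left(\left(- \frac{41631}{56635} + \frac{111496}{104932}\right) + 241085\right) = \sqrt{-25} + 159859 \left(\left(\left(-41631\right) \frac{1}{56635} + 111496 \cdot \frac{1}{104932}\right) + 241085\right) = 5 i + 159859 \left(\left(- \frac{41631}{56635} + \frac{27874}{26233}\right) + 241085\right) = 5 i + 159859 \left(\frac{486537967}{1485705955} + 241085\right) = 5 i + 159859 \cdot \frac{358181906699142}{1485705955} = 5 i + \frac{57258601423018140978}{1485705955} = \frac{57258601423018140978}{1485705955} + 5 i$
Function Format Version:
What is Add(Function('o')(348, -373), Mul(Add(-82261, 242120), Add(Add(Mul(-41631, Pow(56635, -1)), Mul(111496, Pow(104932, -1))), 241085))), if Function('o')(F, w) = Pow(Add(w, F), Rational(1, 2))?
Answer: Add(Rational(57258601423018140978, 1485705955), Mul(5, I)) ≈ Add(3.8540e+10, Mul(5.0000, I))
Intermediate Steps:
Function('o')(F, w) = Pow(Add(F, w), Rational(1, 2))
Add(Function('o')(348, -373), Mul(Add(-82261, 242120), Add(Add(Mul(-41631, Pow(56635, -1)), Mul(111496, Pow(104932, -1))), 241085))) = Add(Pow(Add(348, -373), Rational(1, 2)), Mul(Add(-82261, 242120), Add(Add(Mul(-41631, Pow(56635, -1)), Mul(111496, Pow(104932, -1))), 241085))) = Add(Pow(-25, Rational(1, 2)), Mul(159859, Add(Add(Mul(-41631, Rational(1, 56635)), Mul(111496, Rational(1, 104932))), 241085))) = Add(Mul(5, I), Mul(159859, Add(Add(Rational(-41631, 56635), Rational(27874, 26233)), 241085))) = Add(Mul(5, I), Mul(159859, Add(Rational(486537967, 1485705955), 241085))) = Add(Mul(5, I), Mul(159859, Rational(358181906699142, 1485705955))) = Add(Mul(5, I), Rational(57258601423018140978, 1485705955)) = Add(Rational(57258601423018140978, 1485705955), Mul(5, I))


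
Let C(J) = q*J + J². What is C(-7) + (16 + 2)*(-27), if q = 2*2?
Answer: -465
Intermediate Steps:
q = 4
C(J) = J² + 4*J (C(J) = 4*J + J² = J² + 4*J)
C(-7) + (16 + 2)*(-27) = -7*(4 - 7) + (16 + 2)*(-27) = -7*(-3) + 18*(-27) = 21 - 486 = -465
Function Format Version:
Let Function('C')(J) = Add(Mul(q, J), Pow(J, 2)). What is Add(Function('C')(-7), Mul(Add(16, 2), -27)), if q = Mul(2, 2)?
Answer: -465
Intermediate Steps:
q = 4
Function('C')(J) = Add(Pow(J, 2), Mul(4, J)) (Function('C')(J) = Add(Mul(4, J), Pow(J, 2)) = Add(Pow(J, 2), Mul(4, J)))
Add(Function('C')(-7), Mul(Add(16, 2), -27)) = Add(Mul(-7, Add(4, -7)), Mul(Add(16, 2), -27)) = Add(Mul(-7, -3), Mul(18, -27)) = Add(21, -486) = -465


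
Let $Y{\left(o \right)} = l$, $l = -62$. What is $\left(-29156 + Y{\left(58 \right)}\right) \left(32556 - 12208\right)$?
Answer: $-594527864$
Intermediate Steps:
$Y{\left(o \right)} = -62$
$\left(-29156 + Y{\left(58 \right)}\right) \left(32556 - 12208\right) = \left(-29156 - 62\right) \left(32556 - 12208\right) = \left(-29218\right) 20348 = -594527864$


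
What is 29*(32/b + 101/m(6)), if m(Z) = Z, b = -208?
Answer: 37729/78 ≈ 483.71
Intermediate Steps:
29*(32/b + 101/m(6)) = 29*(32/(-208) + 101/6) = 29*(32*(-1/208) + 101*(⅙)) = 29*(-2/13 + 101/6) = 29*(1301/78) = 37729/78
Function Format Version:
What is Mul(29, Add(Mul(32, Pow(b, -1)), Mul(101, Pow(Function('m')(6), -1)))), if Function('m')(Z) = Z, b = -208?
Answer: Rational(37729, 78) ≈ 483.71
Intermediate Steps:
Mul(29, Add(Mul(32, Pow(b, -1)), Mul(101, Pow(Function('m')(6), -1)))) = Mul(29, Add(Mul(32, Pow(-208, -1)), Mul(101, Pow(6, -1)))) = Mul(29, Add(Mul(32, Rational(-1, 208)), Mul(101, Rational(1, 6)))) = Mul(29, Add(Rational(-2, 13), Rational(101, 6))) = Mul(29, Rational(1301, 78)) = Rational(37729, 78)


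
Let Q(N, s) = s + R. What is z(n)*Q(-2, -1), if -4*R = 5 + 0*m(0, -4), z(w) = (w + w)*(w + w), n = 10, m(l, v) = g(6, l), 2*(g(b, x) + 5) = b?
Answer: -900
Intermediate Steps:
g(b, x) = -5 + b/2
m(l, v) = -2 (m(l, v) = -5 + (1/2)*6 = -5 + 3 = -2)
z(w) = 4*w**2 (z(w) = (2*w)*(2*w) = 4*w**2)
R = -5/4 (R = -(5 + 0*(-2))/4 = -(5 + 0)/4 = -1/4*5 = -5/4 ≈ -1.2500)
Q(N, s) = -5/4 + s (Q(N, s) = s - 5/4 = -5/4 + s)
z(n)*Q(-2, -1) = (4*10**2)*(-5/4 - 1) = (4*100)*(-9/4) = 400*(-9/4) = -900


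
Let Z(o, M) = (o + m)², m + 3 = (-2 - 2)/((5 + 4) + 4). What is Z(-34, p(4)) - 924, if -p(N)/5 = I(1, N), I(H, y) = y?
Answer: 79069/169 ≈ 467.86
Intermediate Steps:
m = -43/13 (m = -3 + (-2 - 2)/((5 + 4) + 4) = -3 - 4/(9 + 4) = -3 - 4/13 = -43/13 ≈ -3.3077)
p(N) = -5*N
Z(o, M) = (-43/13 + o)² (Z(o, M) = (o - 43/13)² = (-43/13 + o)²)
Z(-34, p(4)) - 924 = (-43 + 13*(-34))²/169 - 924 = (-43 - 442)²/169 - 924 = (1/169)*(-485)² - 924 = (1/169)*235225 - 924 = 235225/169 - 924 = 79069/169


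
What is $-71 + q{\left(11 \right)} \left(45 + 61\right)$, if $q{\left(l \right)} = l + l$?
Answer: $2261$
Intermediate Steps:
$q{\left(l \right)} = 2 l$
$-71 + q{\left(11 \right)} \left(45 + 61\right) = -71 + 2 \cdot 11 \left(45 + 61\right) = -71 + 22 \cdot 106 = -71 + 2332 = 2261$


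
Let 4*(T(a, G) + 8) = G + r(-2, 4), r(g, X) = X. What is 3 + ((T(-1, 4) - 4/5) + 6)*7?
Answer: -13/5 ≈ -2.6000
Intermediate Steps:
T(a, G) = -7 + G/4 (T(a, G) = -8 + (G + 4)/4 = -8 + (4 + G)/4 = -8 + (1 + G/4) = -7 + G/4)
3 + ((T(-1, 4) - 4/5) + 6)*7 = 3 + (((-7 + (¼)*4) - 4/5) + 6)*7 = 3 + (((-7 + 1) - 4*⅕) + 6)*7 = 3 + ((-6 - ⅘) + 6)*7 = 3 + (-34/5 + 6)*7 = 3 - ⅘*7 = 3 - 28/5 = -13/5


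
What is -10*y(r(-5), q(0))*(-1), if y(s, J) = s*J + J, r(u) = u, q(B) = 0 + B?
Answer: 0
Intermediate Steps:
q(B) = B
y(s, J) = J + J*s (y(s, J) = J*s + J = J + J*s)
-10*y(r(-5), q(0))*(-1) = -0*(1 - 5)*(-1) = -0*(-4)*(-1) = -10*0*(-1) = 0*(-1) = 0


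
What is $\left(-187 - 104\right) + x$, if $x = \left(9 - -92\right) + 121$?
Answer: $-69$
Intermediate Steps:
$x = 222$ ($x = \left(9 + 92\right) + 121 = 101 + 121 = 222$)
$\left(-187 - 104\right) + x = \left(-187 - 104\right) + 222 = -291 + 222 = -69$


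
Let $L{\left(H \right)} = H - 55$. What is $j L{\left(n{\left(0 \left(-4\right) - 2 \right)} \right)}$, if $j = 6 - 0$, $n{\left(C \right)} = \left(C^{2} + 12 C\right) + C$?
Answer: $-462$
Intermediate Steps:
$n{\left(C \right)} = C^{2} + 13 C$
$L{\left(H \right)} = -55 + H$
$j = 6$ ($j = 6 + 0 = 6$)
$j L{\left(n{\left(0 \left(-4\right) - 2 \right)} \right)} = 6 \left(-55 + \left(0 \left(-4\right) - 2\right) \left(13 + \left(0 \left(-4\right) - 2\right)\right)\right) = 6 \left(-55 + \left(0 - 2\right) \left(13 + \left(0 - 2\right)\right)\right) = 6 \left(-55 - 2 \left(13 - 2\right)\right) = 6 \left(-55 - 22\right) = 6 \left(-77\right) = -462$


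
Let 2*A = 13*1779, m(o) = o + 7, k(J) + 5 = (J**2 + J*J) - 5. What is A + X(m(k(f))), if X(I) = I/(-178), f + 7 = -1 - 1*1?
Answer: 1029072/89 ≈ 11563.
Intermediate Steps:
f = -9 (f = -7 + (-1 - 1*1) = -7 + (-1 - 1) = -7 - 2 = -9)
k(J) = -10 + 2*J**2 (k(J) = -5 + ((J**2 + J*J) - 5) = -5 + ((J**2 + J**2) - 5) = -5 + (2*J**2 - 5) = -5 + (-5 + 2*J**2) = -10 + 2*J**2)
m(o) = 7 + o
X(I) = -I/178 (X(I) = I*(-1/178) = -I/178)
A = 23127/2 (A = (13*1779)/2 = (1/2)*23127 = 23127/2 ≈ 11564.)
A + X(m(k(f))) = 23127/2 - (7 + (-10 + 2*(-9)**2))/178 = 23127/2 - (7 + (-10 + 2*81))/178 = 23127/2 - (7 + (-10 + 162))/178 = 23127/2 - (7 + 152)/178 = 23127/2 - 1/178*159 = 23127/2 - 159/178 = 1029072/89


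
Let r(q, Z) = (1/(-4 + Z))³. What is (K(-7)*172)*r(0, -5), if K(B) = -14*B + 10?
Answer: -688/27 ≈ -25.481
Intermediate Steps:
K(B) = 10 - 14*B
r(q, Z) = (-4 + Z)⁻³
(K(-7)*172)*r(0, -5) = ((10 - 14*(-7))*172)/(-4 - 5)³ = ((10 + 98)*172)/(-9)³ = (108*172)*(-1/729) = 18576*(-1/729) = -688/27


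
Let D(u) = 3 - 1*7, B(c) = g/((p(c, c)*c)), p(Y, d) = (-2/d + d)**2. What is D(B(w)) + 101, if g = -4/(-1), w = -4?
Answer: 97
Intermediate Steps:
p(Y, d) = (d - 2/d)**2
g = 4 (g = -4*(-1) = 4)
B(c) = 4*c/(-2 + c**2)**2 (B(c) = 4/((((-2 + c**2)**2/c**2)*c)) = 4/(((-2 + c**2)**2/c)) = 4*(c/(-2 + c**2)**2) = 4*c/(-2 + c**2)**2)
D(u) = -4 (D(u) = 3 - 7 = -4)
D(B(w)) + 101 = -4 + 101 = 97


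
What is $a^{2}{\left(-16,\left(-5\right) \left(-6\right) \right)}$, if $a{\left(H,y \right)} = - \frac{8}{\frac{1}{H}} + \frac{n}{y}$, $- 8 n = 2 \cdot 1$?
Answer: $\frac{235898881}{14400} \approx 16382.0$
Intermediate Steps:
$n = - \frac{1}{4}$ ($n = - \frac{2 \cdot 1}{8} = \left(- \frac{1}{8}\right) 2 = - \frac{1}{4} \approx -0.25$)
$a{\left(H,y \right)} = - 8 H - \frac{1}{4 y}$ ($a{\left(H,y \right)} = - \frac{8}{\frac{1}{H}} - \frac{1}{4 y} = - 8 H - \frac{1}{4 y}$)
$a^{2}{\left(-16,\left(-5\right) \left(-6\right) \right)} = \left(\left(-8\right) \left(-16\right) - \frac{1}{4 \left(\left(-5\right) \left(-6\right)\right)}\right)^{2} = \left(128 - \frac{1}{4 \cdot 30}\right)^{2} = \left(128 - \frac{1}{120}\right)^{2} = \left(\frac{15359}{120}\right)^{2} = \frac{235898881}{14400}$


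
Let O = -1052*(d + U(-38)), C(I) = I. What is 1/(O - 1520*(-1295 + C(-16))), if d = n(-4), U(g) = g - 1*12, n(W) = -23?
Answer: 1/2069516 ≈ 4.8320e-7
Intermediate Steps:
U(g) = -12 + g (U(g) = g - 12 = -12 + g)
d = -23
O = 76796 (O = -1052*(-23 + (-12 - 38)) = -1052*(-23 - 50) = -1052*(-73) = 76796)
1/(O - 1520*(-1295 + C(-16))) = 1/(76796 - 1520*(-1295 - 16)) = 1/(76796 - 1520*(-1311)) = 1/(76796 + 1992720) = 1/2069516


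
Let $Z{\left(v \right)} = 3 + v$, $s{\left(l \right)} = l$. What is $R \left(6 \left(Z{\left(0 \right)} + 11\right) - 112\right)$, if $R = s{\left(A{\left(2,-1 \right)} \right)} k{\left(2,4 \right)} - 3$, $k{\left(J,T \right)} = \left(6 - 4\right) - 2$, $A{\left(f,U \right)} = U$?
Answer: $84$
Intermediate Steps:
$k{\left(J,T \right)} = 0$ ($k{\left(J,T \right)} = 2 - 2 = 0$)
$R = -3$ ($R = \left(-1\right) 0 - 3 = 0 - 3 = -3$)
$R \left(6 \left(Z{\left(0 \right)} + 11\right) - 112\right) = - 3 \left(6 \left(\left(3 + 0\right) + 11\right) - 112\right) = - 3 \left(6 \left(3 + 11\right) - 112\right) = - 3 \left(6 \cdot 14 - 112\right) = - 3 \left(84 - 112\right) = \left(-3\right) \left(-28\right) = 84$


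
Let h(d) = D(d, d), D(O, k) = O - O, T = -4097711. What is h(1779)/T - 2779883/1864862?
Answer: -2779883/1864862 ≈ -1.4907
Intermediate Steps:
D(O, k) = 0
h(d) = 0
h(1779)/T - 2779883/1864862 = 0/(-4097711) - 2779883/1864862 = 0*(-1/4097711) - 2779883*1/1864862 = 0 - 2779883/1864862 = -2779883/1864862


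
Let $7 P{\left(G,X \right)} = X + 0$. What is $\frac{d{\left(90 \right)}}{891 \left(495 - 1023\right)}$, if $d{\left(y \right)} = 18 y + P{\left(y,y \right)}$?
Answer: $- \frac{635}{182952} \approx -0.0034709$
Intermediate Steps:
$P{\left(G,X \right)} = \frac{X}{7}$ ($P{\left(G,X \right)} = \frac{X + 0}{7} = \frac{X}{7}$)
$d{\left(y \right)} = \frac{127 y}{7}$ ($d{\left(y \right)} = 18 y + \frac{y}{7} = \frac{127 y}{7}$)
$\frac{d{\left(90 \right)}}{891 \left(495 - 1023\right)} = \frac{\frac{127}{7} \cdot 90}{891 \left(495 - 1023\right)} = \frac{11430}{7 \cdot 891 \left(-528\right)} = \frac{11430}{7 \left(-470448\right)} = \frac{11430}{7} \left(- \frac{1}{470448}\right) = - \frac{635}{182952}$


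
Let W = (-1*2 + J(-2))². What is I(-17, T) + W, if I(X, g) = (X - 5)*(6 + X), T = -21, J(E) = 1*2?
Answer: 242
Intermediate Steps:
J(E) = 2
W = 0 (W = (-1*2 + 2)² = (-2 + 2)² = 0² = 0)
I(X, g) = (-5 + X)*(6 + X)
I(-17, T) + W = (-30 - 17 + (-17)²) + 0 = (-30 - 17 + 289) + 0 = 242 + 0 = 242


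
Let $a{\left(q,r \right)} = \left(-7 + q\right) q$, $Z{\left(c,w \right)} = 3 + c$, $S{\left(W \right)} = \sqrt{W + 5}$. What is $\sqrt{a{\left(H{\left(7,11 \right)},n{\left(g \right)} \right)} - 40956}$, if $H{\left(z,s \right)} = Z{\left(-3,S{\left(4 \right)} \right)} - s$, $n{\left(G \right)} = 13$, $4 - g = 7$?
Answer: $i \sqrt{40758} \approx 201.89 i$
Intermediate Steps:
$g = -3$ ($g = 4 - 7 = -3$)
$S{\left(W \right)} = \sqrt{5 + W}$
$H{\left(z,s \right)} = - s$ ($H{\left(z,s \right)} = \left(3 - 3\right) - s = 0 - s = - s$)
$a{\left(q,r \right)} = q \left(-7 + q\right)$
$\sqrt{a{\left(H{\left(7,11 \right)},n{\left(g \right)} \right)} - 40956} = \sqrt{\left(-1\right) 11 \left(-7 - 11\right) - 40956} = \sqrt{- 11 \left(-7 - 11\right) - 40956} = \sqrt{\left(-11\right) \left(-18\right) - 40956} = \sqrt{198 - 40956} = \sqrt{-40758} = i \sqrt{40758}$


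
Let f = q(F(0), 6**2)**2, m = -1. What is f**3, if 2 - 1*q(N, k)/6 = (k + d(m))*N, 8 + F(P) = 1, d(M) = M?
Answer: 10594713615967900224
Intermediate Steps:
F(P) = -7 (F(P) = -8 + 1 = -7)
q(N, k) = 12 - 6*N*(-1 + k) (q(N, k) = 12 - 6*(k - 1)*N = 12 - 6*(-1 + k)*N = 12 - 6*N*(-1 + k))
f = 2196324 (f = (12 + 6*(-7) - 6*(-7)*6**2)**2 = (12 - 42 - 6*(-7)*36)**2 = (12 - 42 + 1512)**2 = 1482**2 = 2196324)
f**3 = 2196324**3 = 10594713615967900224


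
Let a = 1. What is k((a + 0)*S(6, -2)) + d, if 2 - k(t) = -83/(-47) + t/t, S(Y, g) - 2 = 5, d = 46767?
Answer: 2198013/47 ≈ 46766.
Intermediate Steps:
S(Y, g) = 7 (S(Y, g) = 2 + 5 = 7)
k(t) = -36/47 (k(t) = 2 - (-83/(-47) + t/t) = 2 - (-83*(-1/47) + 1) = 2 - (83/47 + 1) = 2 - 1*130/47 = 2 - 130/47 = -36/47)
k((a + 0)*S(6, -2)) + d = -36/47 + 46767 = 2198013/47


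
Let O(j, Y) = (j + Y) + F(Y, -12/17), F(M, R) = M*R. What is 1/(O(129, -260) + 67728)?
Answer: 17/1152269 ≈ 1.4754e-5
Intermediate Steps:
O(j, Y) = j + 5*Y/17 (O(j, Y) = (j + Y) + Y*(-12/17) = (Y + j) + Y*(-12*1/17) = (Y + j) + Y*(-12/17) = (Y + j) - 12*Y/17 = j + 5*Y/17)
1/(O(129, -260) + 67728) = 1/((129 + (5/17)*(-260)) + 67728) = 1/((129 - 1300/17) + 67728) = 1/(893/17 + 67728) = 1/(1152269/17) = 17/1152269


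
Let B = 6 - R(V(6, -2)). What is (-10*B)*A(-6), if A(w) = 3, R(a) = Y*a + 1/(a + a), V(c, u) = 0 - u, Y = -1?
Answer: -465/2 ≈ -232.50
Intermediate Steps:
V(c, u) = -u
R(a) = 1/(2*a) - a (R(a) = -a + 1/(a + a) = -a + 1/(2*a) = 1/(2*a) - a)
B = 31/4 (B = 6 - (1/(2*((-1*(-2)))) - (-1)*(-2)) = 6 - ((½)/2 - 1*2) = 6 - ((½)*(½) - 2) = 6 - (¼ - 2) = 6 - 1*(-7/4) = 6 + 7/4 = 31/4 ≈ 7.7500)
(-10*B)*A(-6) = -10*31/4*3 = -155/2*3 = -465/2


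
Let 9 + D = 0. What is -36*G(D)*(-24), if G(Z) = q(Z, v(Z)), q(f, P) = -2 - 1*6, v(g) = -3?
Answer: -6912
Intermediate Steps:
D = -9 (D = -9 + 0 = -9)
q(f, P) = -8 (q(f, P) = -2 - 6 = -8)
G(Z) = -8
-36*G(D)*(-24) = -36*(-8)*(-24) = 288*(-24) = -6912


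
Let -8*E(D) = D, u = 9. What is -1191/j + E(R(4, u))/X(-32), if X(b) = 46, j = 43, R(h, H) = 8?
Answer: -54829/1978 ≈ -27.719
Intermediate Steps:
E(D) = -D/8
-1191/j + E(R(4, u))/X(-32) = -1191/43 - ⅛*8/46 = -1191*1/43 - 1*1/46 = -1191/43 - 1/46 = -54829/1978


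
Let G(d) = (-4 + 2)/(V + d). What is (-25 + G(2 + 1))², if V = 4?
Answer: 31329/49 ≈ 639.37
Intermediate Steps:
G(d) = -2/(4 + d) (G(d) = (-4 + 2)/(4 + d) = -2/(4 + d))
(-25 + G(2 + 1))² = (-25 - 2/(4 + (2 + 1)))² = (-25 - 2/(4 + 3))² = (-25 - 2/7)² = (-177/7)² = 31329/49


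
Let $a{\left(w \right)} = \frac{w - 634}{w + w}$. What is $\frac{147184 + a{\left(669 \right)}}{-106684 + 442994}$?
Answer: $\frac{196932227}{449982780} \approx 0.43764$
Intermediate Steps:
$a{\left(w \right)} = \frac{-634 + w}{2 w}$
$\frac{147184 + a{\left(669 \right)}}{-106684 + 442994} = \frac{147184 + \frac{-634 + 669}{2 \cdot 669}}{-106684 + 442994} = \frac{147184 + \frac{1}{2} \cdot \frac{1}{669} \cdot 35}{336310} = \left(147184 + \frac{35}{1338}\right) \frac{1}{336310} = \frac{196932227}{1338} \cdot \frac{1}{336310} = \frac{196932227}{449982780}$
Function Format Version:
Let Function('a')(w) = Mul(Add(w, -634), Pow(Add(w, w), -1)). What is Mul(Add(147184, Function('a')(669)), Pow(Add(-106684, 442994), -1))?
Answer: Rational(196932227, 449982780) ≈ 0.43764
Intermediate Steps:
Function('a')(w) = Mul(Rational(1, 2), Pow(w, -1), Add(-634, w)) (Function('a')(w) = Mul(Add(-634, w), Pow(Mul(2, w), -1)) = Mul(Add(-634, w), Mul(Rational(1, 2), Pow(w, -1))) = Mul(Rational(1, 2), Pow(w, -1), Add(-634, w)))
Mul(Add(147184, Function('a')(669)), Pow(Add(-106684, 442994), -1)) = Mul(Add(147184, Mul(Rational(1, 2), Pow(669, -1), Add(-634, 669))), Pow(Add(-106684, 442994), -1)) = Mul(Add(147184, Mul(Rational(1, 2), Rational(1, 669), 35)), Pow(336310, -1)) = Mul(Add(147184, Rational(35, 1338)), Rational(1, 336310)) = Mul(Rational(196932227, 1338), Rational(1, 336310)) = Rational(196932227, 449982780)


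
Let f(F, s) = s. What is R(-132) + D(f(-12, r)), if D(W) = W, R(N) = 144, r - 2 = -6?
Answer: 140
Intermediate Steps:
r = -4 (r = 2 - 6 = -4)
R(-132) + D(f(-12, r)) = 144 - 4 = 140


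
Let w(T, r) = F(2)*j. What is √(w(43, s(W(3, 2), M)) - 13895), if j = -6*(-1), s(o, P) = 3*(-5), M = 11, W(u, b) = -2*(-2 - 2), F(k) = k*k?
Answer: I*√13871 ≈ 117.78*I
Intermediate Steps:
F(k) = k²
W(u, b) = 8 (W(u, b) = -2*(-4) = 8)
s(o, P) = -15
j = 6
w(T, r) = 24 (w(T, r) = 2²*6 = 4*6 = 24)
√(w(43, s(W(3, 2), M)) - 13895) = √(24 - 13895) = √(-13871) = I*√13871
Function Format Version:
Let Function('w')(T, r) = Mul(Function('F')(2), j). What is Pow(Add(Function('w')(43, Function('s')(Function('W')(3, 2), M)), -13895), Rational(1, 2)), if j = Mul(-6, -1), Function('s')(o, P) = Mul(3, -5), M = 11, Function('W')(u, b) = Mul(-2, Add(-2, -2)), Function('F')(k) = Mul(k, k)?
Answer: Mul(I, Pow(13871, Rational(1, 2))) ≈ Mul(117.78, I)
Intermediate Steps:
Function('F')(k) = Pow(k, 2)
Function('W')(u, b) = 8 (Function('W')(u, b) = Mul(-2, -4) = 8)
Function('s')(o, P) = -15
j = 6
Function('w')(T, r) = 24 (Function('w')(T, r) = Mul(Pow(2, 2), 6) = Mul(4, 6) = 24)
Pow(Add(Function('w')(43, Function('s')(Function('W')(3, 2), M)), -13895), Rational(1, 2)) = Pow(Add(24, -13895), Rational(1, 2)) = Pow(-13871, Rational(1, 2)) = Mul(I, Pow(13871, Rational(1, 2)))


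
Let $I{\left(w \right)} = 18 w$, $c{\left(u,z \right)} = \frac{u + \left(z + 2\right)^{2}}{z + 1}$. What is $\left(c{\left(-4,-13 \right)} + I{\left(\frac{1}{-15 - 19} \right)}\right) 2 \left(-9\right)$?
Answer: $\frac{6291}{34} \approx 185.03$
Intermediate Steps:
$c{\left(u,z \right)} = \frac{u + \left(2 + z\right)^{2}}{1 + z}$
$\left(c{\left(-4,-13 \right)} + I{\left(\frac{1}{-15 - 19} \right)}\right) 2 \left(-9\right) = \left(\frac{-4 + \left(2 - 13\right)^{2}}{1 - 13} + \frac{18}{-15 - 19}\right) 2 \left(-9\right) = \left(\frac{-4 + \left(-11\right)^{2}}{-12} + \frac{18}{-34}\right) \left(-18\right) = \left(- \frac{-4 + 121}{12} + 18 \left(- \frac{1}{34}\right)\right) \left(-18\right) = \left(\left(- \frac{1}{12}\right) 117 - \frac{9}{17}\right) \left(-18\right) = \left(- \frac{39}{4} - \frac{9}{17}\right) \left(-18\right) = \left(- \frac{699}{68}\right) \left(-18\right) = \frac{6291}{34}$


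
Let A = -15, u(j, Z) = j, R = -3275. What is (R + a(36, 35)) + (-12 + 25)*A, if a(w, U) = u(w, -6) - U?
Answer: -3469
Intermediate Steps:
a(w, U) = w - U
(R + a(36, 35)) + (-12 + 25)*A = (-3275 + (36 - 1*35)) + (-12 + 25)*(-15) = (-3275 + (36 - 35)) + 13*(-15) = (-3275 + 1) - 195 = -3274 - 195 = -3469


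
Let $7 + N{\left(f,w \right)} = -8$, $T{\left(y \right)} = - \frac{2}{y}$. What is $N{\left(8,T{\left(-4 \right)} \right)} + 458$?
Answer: $443$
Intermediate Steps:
$N{\left(f,w \right)} = -15$ ($N{\left(f,w \right)} = -7 - 8 = -15$)
$N{\left(8,T{\left(-4 \right)} \right)} + 458 = -15 + 458 = 443$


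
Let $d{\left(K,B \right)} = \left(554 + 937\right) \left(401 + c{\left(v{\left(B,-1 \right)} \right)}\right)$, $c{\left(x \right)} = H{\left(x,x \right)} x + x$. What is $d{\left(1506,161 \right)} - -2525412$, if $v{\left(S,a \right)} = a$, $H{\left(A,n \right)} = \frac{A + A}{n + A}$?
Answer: $3120321$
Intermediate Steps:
$H{\left(A,n \right)} = \frac{2 A}{A + n}$
$c{\left(x \right)} = 2 x$ ($c{\left(x \right)} = \frac{2 x}{x + x} x + x = \frac{2 x}{2 x} x + x = 2 x \frac{1}{2 x} x + x = 1 x + x = x + x = 2 x$)
$d{\left(K,B \right)} = 594909$ ($d{\left(K,B \right)} = \left(554 + 937\right) \left(401 + 2 \left(-1\right)\right) = 1491 \left(401 - 2\right) = 1491 \cdot 399 = 594909$)
$d{\left(1506,161 \right)} - -2525412 = 594909 - -2525412 = 594909 + 2525412 = 3120321$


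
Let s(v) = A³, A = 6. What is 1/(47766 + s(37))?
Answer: 1/47982 ≈ 2.0841e-5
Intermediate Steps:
s(v) = 216 (s(v) = 6³ = 216)
1/(47766 + s(37)) = 1/(47766 + 216) = 1/47982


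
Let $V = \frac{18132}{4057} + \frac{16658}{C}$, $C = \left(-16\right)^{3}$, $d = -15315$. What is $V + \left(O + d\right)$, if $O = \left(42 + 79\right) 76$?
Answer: $- \frac{50837812001}{8308736} \approx -6118.6$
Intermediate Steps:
$O = 9196$ ($O = 121 \cdot 76 = 9196$)
$C = -4096$
$V = \frac{3343583}{8308736}$ ($V = \frac{18132}{4057} + \frac{16658}{-4096} = 18132 \cdot \frac{1}{4057} + 16658 \left(- \frac{1}{4096}\right) = \frac{18132}{4057} - \frac{8329}{2048} = \frac{3343583}{8308736} \approx 0.40242$)
$V + \left(O + d\right) = \frac{3343583}{8308736} + \left(9196 - 15315\right) = \frac{3343583}{8308736} - 6119 = - \frac{50837812001}{8308736}$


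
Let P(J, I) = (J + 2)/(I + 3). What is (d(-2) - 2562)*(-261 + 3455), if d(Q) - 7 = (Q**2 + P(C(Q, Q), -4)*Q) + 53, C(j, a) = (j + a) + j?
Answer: -8004164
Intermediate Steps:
C(j, a) = a + 2*j (C(j, a) = (a + j) + j = a + 2*j)
P(J, I) = (2 + J)/(3 + I)
d(Q) = 60 + Q**2 + Q*(-2 - 3*Q) (d(Q) = 7 + ((Q**2 + ((2 + (Q + 2*Q))/(3 - 4))*Q) + 53) = 7 + ((Q**2 + ((2 + 3*Q)/(-1))*Q) + 53) = 7 + ((Q**2 + (-(2 + 3*Q))*Q) + 53) = 7 + ((Q**2 + (-2 - 3*Q)*Q) + 53) = 7 + ((Q**2 + Q*(-2 - 3*Q)) + 53) = 7 + (53 + Q**2 + Q*(-2 - 3*Q)) = 60 + Q**2 + Q*(-2 - 3*Q))
(d(-2) - 2562)*(-261 + 3455) = ((60 - 2*(-2) - 2*(-2)**2) - 2562)*(-261 + 3455) = ((60 + 4 - 2*4) - 2562)*3194 = ((60 + 4 - 8) - 2562)*3194 = (56 - 2562)*3194 = -2506*3194 = -8004164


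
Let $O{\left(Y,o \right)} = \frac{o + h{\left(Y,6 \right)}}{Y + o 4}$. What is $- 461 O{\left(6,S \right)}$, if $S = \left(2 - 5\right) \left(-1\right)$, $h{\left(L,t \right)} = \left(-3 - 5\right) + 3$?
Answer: $\frac{461}{9} \approx 51.222$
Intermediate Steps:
$h{\left(L,t \right)} = -5$ ($h{\left(L,t \right)} = -8 + 3 = -5$)
$S = 3$ ($S = \left(-3\right) \left(-1\right) = 3$)
$O{\left(Y,o \right)} = \frac{-5 + o}{Y + 4 o}$ ($O{\left(Y,o \right)} = \frac{o - 5}{Y + o 4} = \frac{-5 + o}{Y + 4 o}$)
$- 461 O{\left(6,S \right)} = - 461 \frac{-5 + 3}{6 + 4 \cdot 3} = - 461 \frac{1}{6 + 12} \left(-2\right) = - 461 \cdot \frac{1}{18} \left(-2\right) = \left(-461\right) \left(- \frac{1}{9}\right) = \frac{461}{9}$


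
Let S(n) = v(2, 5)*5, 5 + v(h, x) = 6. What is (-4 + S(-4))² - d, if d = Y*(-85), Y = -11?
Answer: -934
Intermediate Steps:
v(h, x) = 1 (v(h, x) = -5 + 6 = 1)
d = 935 (d = -11*(-85) = 935)
S(n) = 5 (S(n) = 1*5 = 5)
(-4 + S(-4))² - d = (-4 + 5)² - 1*935 = 1² - 935 = 1 - 935 = -934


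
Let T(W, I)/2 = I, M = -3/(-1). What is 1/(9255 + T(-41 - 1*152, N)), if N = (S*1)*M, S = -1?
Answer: 1/9249 ≈ 0.00010812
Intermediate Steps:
M = 3 (M = -3*(-1) = 3)
N = -3 (N = -1*1*3 = -1*3 = -3)
T(W, I) = 2*I
1/(9255 + T(-41 - 1*152, N)) = 1/(9255 + 2*(-3)) = 1/(9255 - 6) = 1/9249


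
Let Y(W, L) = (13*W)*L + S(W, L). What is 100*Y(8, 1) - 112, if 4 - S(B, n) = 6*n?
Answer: 10088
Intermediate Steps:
S(B, n) = 4 - 6*n
Y(W, L) = 4 - 6*L + 13*L*W (Y(W, L) = (13*W)*L + (4 - 6*L) = 13*L*W + (4 - 6*L) = 4 - 6*L + 13*L*W)
100*Y(8, 1) - 112 = 100*(4 - 6*1 + 13*1*8) - 112 = 100*(4 - 6 + 104) - 112 = 100*102 - 112 = 10200 - 112 = 10088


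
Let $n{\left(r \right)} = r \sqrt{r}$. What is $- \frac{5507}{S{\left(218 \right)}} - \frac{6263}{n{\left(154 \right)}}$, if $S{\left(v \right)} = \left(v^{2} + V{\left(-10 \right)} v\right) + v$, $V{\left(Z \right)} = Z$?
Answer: $- \frac{5507}{45562} - \frac{6263 \sqrt{154}}{23716} \approx -3.3981$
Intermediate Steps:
$n{\left(r \right)} = r^{\frac{3}{2}}$
$S{\left(v \right)} = v^{2} - 9 v$ ($S{\left(v \right)} = \left(v^{2} - 10 v\right) + v = v^{2} - 9 v$)
$- \frac{5507}{S{\left(218 \right)}} - \frac{6263}{n{\left(154 \right)}} = - \frac{5507}{218 \left(-9 + 218\right)} - \frac{6263}{154^{\frac{3}{2}}} = - \frac{5507}{218 \cdot 209} - \frac{6263}{154 \sqrt{154}} = - \frac{5507}{45562} - 6263 \frac{\sqrt{154}}{23716} = \left(-5507\right) \frac{1}{45562} - \frac{6263 \sqrt{154}}{23716} = - \frac{5507}{45562} - \frac{6263 \sqrt{154}}{23716}$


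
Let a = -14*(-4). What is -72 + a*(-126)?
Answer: -7128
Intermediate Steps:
a = 56
-72 + a*(-126) = -72 + 56*(-126) = -72 - 7056 = -7128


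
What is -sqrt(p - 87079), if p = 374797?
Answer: -sqrt(287718) ≈ -536.39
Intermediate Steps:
-sqrt(p - 87079) = -sqrt(374797 - 87079) = -sqrt(287718)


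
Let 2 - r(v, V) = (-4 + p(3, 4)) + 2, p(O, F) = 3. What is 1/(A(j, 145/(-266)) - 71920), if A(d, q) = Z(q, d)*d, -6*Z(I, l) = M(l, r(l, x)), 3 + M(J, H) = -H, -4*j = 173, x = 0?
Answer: -6/431693 ≈ -1.3899e-5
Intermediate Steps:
j = -173/4 (j = -1/4*173 = -173/4 ≈ -43.250)
r(v, V) = 1 (r(v, V) = 2 - ((-4 + 3) + 2) = 2 - (-1 + 2) = 2 - 1*1 = 2 - 1 = 1)
M(J, H) = -3 - H
Z(I, l) = 2/3 (Z(I, l) = -(-3 - 1*1)/6 = -(-3 - 1)/6 = -1/6*(-4) = 2/3)
A(d, q) = 2*d/3
1/(A(j, 145/(-266)) - 71920) = 1/((2/3)*(-173/4) - 71920) = 1/(-173/6 - 71920) = 1/(-431693/6) = -6/431693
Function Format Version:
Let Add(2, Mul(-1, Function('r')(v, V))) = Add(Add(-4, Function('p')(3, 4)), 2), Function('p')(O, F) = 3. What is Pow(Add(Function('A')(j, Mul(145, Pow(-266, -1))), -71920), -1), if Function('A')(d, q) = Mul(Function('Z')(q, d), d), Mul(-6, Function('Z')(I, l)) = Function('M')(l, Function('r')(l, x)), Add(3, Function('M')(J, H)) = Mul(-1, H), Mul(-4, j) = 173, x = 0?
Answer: Rational(-6, 431693) ≈ -1.3899e-5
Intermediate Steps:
j = Rational(-173, 4) (j = Mul(Rational(-1, 4), 173) = Rational(-173, 4) ≈ -43.250)
Function('r')(v, V) = 1 (Function('r')(v, V) = Add(2, Mul(-1, Add(Add(-4, 3), 2))) = Add(2, Mul(-1, Add(-1, 2))) = Add(2, Mul(-1, 1)) = Add(2, -1) = 1)
Function('M')(J, H) = Add(-3, Mul(-1, H))
Function('Z')(I, l) = Rational(2, 3) (Function('Z')(I, l) = Mul(Rational(-1, 6), Add(-3, Mul(-1, 1))) = Mul(Rational(-1, 6), Add(-3, -1)) = Mul(Rational(-1, 6), -4) = Rational(2, 3))
Function('A')(d, q) = Mul(Rational(2, 3), d)
Pow(Add(Function('A')(j, Mul(145, Pow(-266, -1))), -71920), -1) = Pow(Add(Mul(Rational(2, 3), Rational(-173, 4)), -71920), -1) = Pow(Add(Rational(-173, 6), -71920), -1) = Pow(Rational(-431693, 6), -1) = Rational(-6, 431693)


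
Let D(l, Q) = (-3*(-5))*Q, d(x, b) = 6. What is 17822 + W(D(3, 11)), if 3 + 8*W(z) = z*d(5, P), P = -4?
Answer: 143563/8 ≈ 17945.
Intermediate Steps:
D(l, Q) = 15*Q
W(z) = -3/8 + 3*z/4 (W(z) = -3/8 + (z*6)/8 = -3/8 + (6*z)/8 = -3/8 + 3*z/4)
17822 + W(D(3, 11)) = 17822 + (-3/8 + 3*(15*11)/4) = 17822 + (-3/8 + (¾)*165) = 17822 + (-3/8 + 495/4) = 17822 + 987/8 = 143563/8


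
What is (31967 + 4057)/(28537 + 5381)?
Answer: 6004/5653 ≈ 1.0621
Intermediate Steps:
(31967 + 4057)/(28537 + 5381) = 36024/33918 = 36024*(1/33918) = 6004/5653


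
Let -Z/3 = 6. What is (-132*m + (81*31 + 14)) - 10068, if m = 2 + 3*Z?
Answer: -679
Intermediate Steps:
Z = -18 (Z = -3*6 = -18)
m = -52 (m = 2 + 3*(-18) = 2 - 54 = -52)
(-132*m + (81*31 + 14)) - 10068 = (-132*(-52) + (81*31 + 14)) - 10068 = (6864 + (2511 + 14)) - 10068 = (6864 + 2525) - 10068 = 9389 - 10068 = -679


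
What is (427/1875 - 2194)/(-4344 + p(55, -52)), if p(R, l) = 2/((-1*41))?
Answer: 168646243/333948750 ≈ 0.50501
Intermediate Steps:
p(R, l) = -2/41 (p(R, l) = 2/(-41) = 2*(-1/41) = -2/41)
(427/1875 - 2194)/(-4344 + p(55, -52)) = (427/1875 - 2194)/(-4344 - 2/41) = (427*(1/1875) - 2194)/(-178106/41) = (427/1875 - 2194)*(-41/178106) = -4113323/1875*(-41/178106) = 168646243/333948750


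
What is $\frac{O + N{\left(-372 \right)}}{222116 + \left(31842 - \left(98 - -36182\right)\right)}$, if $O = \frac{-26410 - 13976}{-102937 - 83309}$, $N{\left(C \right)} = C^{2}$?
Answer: $\frac{4295584475}{6756942798} \approx 0.63573$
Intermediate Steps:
$O = \frac{6731}{31041}$ ($O = - \frac{40386}{-186246} = \left(-40386\right) \left(- \frac{1}{186246}\right) = \frac{6731}{31041} \approx 0.21684$)
$\frac{O + N{\left(-372 \right)}}{222116 + \left(31842 - \left(98 - -36182\right)\right)} = \frac{\frac{6731}{31041} + \left(-372\right)^{2}}{222116 + \left(31842 - \left(98 - -36182\right)\right)} = \frac{\frac{6731}{31041} + 138384}{222116 + \left(31842 - \left(98 + 36182\right)\right)} = \frac{4295584475}{31041 \left(222116 + \left(31842 - 36280\right)\right)} = \frac{4295584475}{31041 \left(222116 - 4438\right)} = \frac{4295584475}{31041 \cdot 217678} = \frac{4295584475}{31041} \cdot \frac{1}{217678} = \frac{4295584475}{6756942798}$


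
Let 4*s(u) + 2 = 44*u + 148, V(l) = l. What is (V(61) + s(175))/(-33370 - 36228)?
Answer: -4045/139196 ≈ -0.029060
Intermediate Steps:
s(u) = 73/2 + 11*u (s(u) = -½ + (44*u + 148)/4 = -½ + (148 + 44*u)/4 = -½ + (37 + 11*u) = 73/2 + 11*u)
(V(61) + s(175))/(-33370 - 36228) = (61 + (73/2 + 11*175))/(-33370 - 36228) = (61 + (73/2 + 1925))/(-69598) = (61 + 3923/2)*(-1/69598) = (4045/2)*(-1/69598) = -4045/139196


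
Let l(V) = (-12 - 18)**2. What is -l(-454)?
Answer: -900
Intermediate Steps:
l(V) = 900 (l(V) = (-30)**2 = 900)
-l(-454) = -1*900 = -900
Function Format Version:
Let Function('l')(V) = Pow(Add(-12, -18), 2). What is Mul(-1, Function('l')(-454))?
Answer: -900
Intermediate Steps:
Function('l')(V) = 900 (Function('l')(V) = Pow(-30, 2) = 900)
Mul(-1, Function('l')(-454)) = Mul(-1, 900) = -900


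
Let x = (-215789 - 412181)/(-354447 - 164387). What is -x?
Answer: -313985/259417 ≈ -1.2103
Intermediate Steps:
x = 313985/259417 (x = -627970/(-518834) = -627970*(-1/518834) = 313985/259417 ≈ 1.2103)
-x = -1*313985/259417 = -313985/259417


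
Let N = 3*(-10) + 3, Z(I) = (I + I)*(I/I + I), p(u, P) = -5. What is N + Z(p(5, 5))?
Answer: 13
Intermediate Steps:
Z(I) = 2*I*(1 + I) (Z(I) = (2*I)*(1 + I) = 2*I*(1 + I))
N = -27 (N = -30 + 3 = -27)
N + Z(p(5, 5)) = -27 + 2*(-5)*(1 - 5) = -27 + 2*(-5)*(-4) = -27 + 40 = 13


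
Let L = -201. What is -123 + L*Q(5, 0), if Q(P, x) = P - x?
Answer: -1128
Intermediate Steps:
-123 + L*Q(5, 0) = -123 - 201*(5 - 1*0) = -123 - 201*(5 + 0) = -123 - 201*5 = -123 - 1005 = -1128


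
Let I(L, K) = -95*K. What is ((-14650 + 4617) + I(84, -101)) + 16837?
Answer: 16399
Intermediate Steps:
((-14650 + 4617) + I(84, -101)) + 16837 = ((-14650 + 4617) - 95*(-101)) + 16837 = (-10033 + 9595) + 16837 = -438 + 16837 = 16399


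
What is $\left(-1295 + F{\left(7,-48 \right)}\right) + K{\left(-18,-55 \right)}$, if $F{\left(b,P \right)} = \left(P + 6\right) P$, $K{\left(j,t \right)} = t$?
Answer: $666$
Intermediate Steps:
$F{\left(b,P \right)} = P \left(6 + P\right)$ ($F{\left(b,P \right)} = \left(6 + P\right) P = P \left(6 + P\right)$)
$\left(-1295 + F{\left(7,-48 \right)}\right) + K{\left(-18,-55 \right)} = \left(-1295 - 48 \left(6 - 48\right)\right) - 55 = \left(-1295 - -2016\right) - 55 = \left(-1295 + 2016\right) - 55 = 721 - 55 = 666$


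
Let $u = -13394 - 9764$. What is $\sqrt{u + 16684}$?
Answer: $i \sqrt{6474} \approx 80.461 i$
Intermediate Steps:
$u = -23158$
$\sqrt{u + 16684} = \sqrt{-23158 + 16684} = \sqrt{-6474} = i \sqrt{6474}$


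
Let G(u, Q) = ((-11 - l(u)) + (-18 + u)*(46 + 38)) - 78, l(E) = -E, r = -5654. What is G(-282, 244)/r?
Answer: 25571/5654 ≈ 4.5226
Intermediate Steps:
G(u, Q) = -1601 + 85*u (G(u, Q) = ((-11 - (-1)*u) + (-18 + u)*(46 + 38)) - 78 = ((-11 + u) + (-18 + u)*84) - 78 = ((-11 + u) + (-1512 + 84*u)) - 78 = (-1523 + 85*u) - 78 = -1601 + 85*u)
G(-282, 244)/r = (-1601 + 85*(-282))/(-5654) = (-1601 - 23970)*(-1/5654) = -25571*(-1/5654) = 25571/5654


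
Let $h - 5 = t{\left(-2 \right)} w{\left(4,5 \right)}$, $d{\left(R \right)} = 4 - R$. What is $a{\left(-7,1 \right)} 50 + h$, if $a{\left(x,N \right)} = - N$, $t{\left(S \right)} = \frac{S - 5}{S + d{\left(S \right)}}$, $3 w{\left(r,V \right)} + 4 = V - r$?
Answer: $- \frac{173}{4} \approx -43.25$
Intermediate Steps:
$w{\left(r,V \right)} = - \frac{4}{3} - \frac{r}{3} + \frac{V}{3}$ ($w{\left(r,V \right)} = - \frac{4}{3} + \frac{V - r}{3} = - \frac{4}{3} + \left(- \frac{r}{3} + \frac{V}{3}\right) = - \frac{4}{3} - \frac{r}{3} + \frac{V}{3}$)
$t{\left(S \right)} = - \frac{5}{4} + \frac{S}{4}$ ($t{\left(S \right)} = \frac{S - 5}{S - \left(-4 + S\right)} = \frac{-5 + S}{4} = \left(-5 + S\right) \frac{1}{4} = - \frac{5}{4} + \frac{S}{4}$)
$h = \frac{27}{4}$ ($h = 5 + \left(- \frac{5}{4} + \frac{1}{4} \left(-2\right)\right) \left(- \frac{4}{3} - \frac{4}{3} + \frac{1}{3} \cdot 5\right) = 5 + \left(- \frac{5}{4} - \frac{1}{2}\right) \left(- \frac{4}{3} - \frac{4}{3} + \frac{5}{3}\right) = 5 - - \frac{7}{4} = 5 + \frac{7}{4} = \frac{27}{4} \approx 6.75$)
$a{\left(-7,1 \right)} 50 + h = \left(-1\right) 1 \cdot 50 + \frac{27}{4} = \left(-1\right) 50 + \frac{27}{4} = -50 + \frac{27}{4} = - \frac{173}{4}$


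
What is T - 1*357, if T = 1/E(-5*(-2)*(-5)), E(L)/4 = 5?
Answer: -7139/20 ≈ -356.95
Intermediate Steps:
E(L) = 20 (E(L) = 4*5 = 20)
T = 1/20 ≈ 0.050000
T - 1*357 = 1/20 - 1*357 = 1/20 - 357 = -7139/20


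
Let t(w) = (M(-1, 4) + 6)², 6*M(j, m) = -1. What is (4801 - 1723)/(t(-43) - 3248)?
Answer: -110808/115703 ≈ -0.95769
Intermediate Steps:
M(j, m) = -⅙ (M(j, m) = (⅙)*(-1) = -⅙)
t(w) = 1225/36 (t(w) = (-⅙ + 6)² = (35/6)² = 1225/36)
(4801 - 1723)/(t(-43) - 3248) = (4801 - 1723)/(1225/36 - 3248) = 3078/(-115703/36) = 3078*(-36/115703) = -110808/115703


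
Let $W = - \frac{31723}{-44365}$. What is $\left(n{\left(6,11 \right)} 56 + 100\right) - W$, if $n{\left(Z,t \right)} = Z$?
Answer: $\frac{19311417}{44365} \approx 435.29$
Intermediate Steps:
$W = \frac{31723}{44365}$ ($W = \left(-31723\right) \left(- \frac{1}{44365}\right) = \frac{31723}{44365} \approx 0.71505$)
$\left(n{\left(6,11 \right)} 56 + 100\right) - W = \left(6 \cdot 56 + 100\right) - \frac{31723}{44365} = \left(336 + 100\right) - \frac{31723}{44365} = 436 - \frac{31723}{44365} = \frac{19311417}{44365}$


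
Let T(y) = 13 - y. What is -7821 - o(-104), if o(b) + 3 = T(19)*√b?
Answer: -7818 + 12*I*√26 ≈ -7818.0 + 61.188*I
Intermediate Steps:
o(b) = -3 - 6*√b (o(b) = -3 + (13 - 1*19)*√b = -3 + (13 - 19)*√b = -3 - 6*√b)
-7821 - o(-104) = -7821 - (-3 - 12*I*√26) = -7821 + (3 + 12*I*√26) = -7818 + 12*I*√26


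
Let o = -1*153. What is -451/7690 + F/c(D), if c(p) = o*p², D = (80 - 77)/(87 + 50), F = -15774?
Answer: 758905914371/3529710 ≈ 2.1501e+5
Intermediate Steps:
o = -153
D = 3/137 ≈ 0.021898
c(p) = -153*p²
-451/7690 + F/c(D) = -451/7690 - 15774/((-153*(3/137)²)) = -451*1/7690 - 15774/((-153*9/18769)) = -451/7690 - 15774/(-1377/18769) = -451/7690 - 15774*(-18769/1377) = -451/7690 + 98687402/459 = 758905914371/3529710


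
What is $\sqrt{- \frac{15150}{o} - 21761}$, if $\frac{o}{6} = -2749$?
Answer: $\frac{12 i \sqrt{1141951094}}{2749} \approx 147.51 i$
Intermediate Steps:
$o = -16494$ ($o = 6 \left(-2749\right) = -16494$)
$\sqrt{- \frac{15150}{o} - 21761} = \sqrt{- \frac{15150}{-16494} - 21761} = \sqrt{\left(-15150\right) \left(- \frac{1}{16494}\right) - 21761} = \sqrt{\frac{2525}{2749} - 21761} = \sqrt{- \frac{59818464}{2749}} = \frac{12 i \sqrt{1141951094}}{2749}$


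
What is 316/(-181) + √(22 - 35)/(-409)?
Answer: -316/181 - I*√13/409 ≈ -1.7459 - 0.0088155*I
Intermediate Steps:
316/(-181) + √(22 - 35)/(-409) = 316*(-1/181) + √(-13)*(-1/409) = -316/181 + (I*√13)*(-1/409) = -316/181 - I*√13/409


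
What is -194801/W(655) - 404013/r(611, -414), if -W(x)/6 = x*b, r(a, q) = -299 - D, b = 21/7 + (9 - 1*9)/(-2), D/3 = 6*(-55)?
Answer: -4628705779/8146890 ≈ -568.16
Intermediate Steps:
D = -990 (D = 3*(6*(-55)) = 3*(-330) = -990)
b = 3 (b = 21*(⅐) + (9 - 9)*(-½) = 3 + 0*(-½) = 3 + 0 = 3)
r(a, q) = 691 (r(a, q) = -299 - 1*(-990) = -299 + 990 = 691)
W(x) = -18*x (W(x) = -6*x*3 = -18*x)
-194801/W(655) - 404013/r(611, -414) = -194801/((-18*655)) - 404013/691 = -194801/(-11790) - 404013*1/691 = -194801*(-1/11790) - 404013/691 = 194801/11790 - 404013/691 = -4628705779/8146890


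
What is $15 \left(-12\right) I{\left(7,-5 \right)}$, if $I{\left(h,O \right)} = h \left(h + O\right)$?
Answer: $-2520$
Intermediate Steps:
$I{\left(h,O \right)} = h \left(O + h\right)$
$15 \left(-12\right) I{\left(7,-5 \right)} = 15 \left(-12\right) 7 \left(-5 + 7\right) = - 180 \cdot 7 \cdot 2 = \left(-180\right) 14 = -2520$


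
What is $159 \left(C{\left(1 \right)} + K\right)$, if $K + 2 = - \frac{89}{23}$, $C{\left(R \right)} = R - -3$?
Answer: $- \frac{6837}{23} \approx -297.26$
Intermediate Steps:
$C{\left(R \right)} = 3 + R$ ($C{\left(R \right)} = R + 3 = 3 + R$)
$K = - \frac{135}{23}$ ($K = -2 - \frac{89}{23} = - \frac{135}{23} \approx -5.8696$)
$159 \left(C{\left(1 \right)} + K\right) = 159 \left(\left(3 + 1\right) - \frac{135}{23}\right) = 159 \left(4 - \frac{135}{23}\right) = 159 \left(- \frac{43}{23}\right) = - \frac{6837}{23}$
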